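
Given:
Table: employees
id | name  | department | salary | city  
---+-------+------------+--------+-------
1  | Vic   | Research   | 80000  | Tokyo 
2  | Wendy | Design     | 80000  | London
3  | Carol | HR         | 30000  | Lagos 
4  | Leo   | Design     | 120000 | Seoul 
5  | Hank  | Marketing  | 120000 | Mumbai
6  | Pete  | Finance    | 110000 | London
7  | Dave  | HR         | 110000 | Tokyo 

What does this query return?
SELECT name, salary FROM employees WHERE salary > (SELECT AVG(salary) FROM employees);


Subquery: AVG(salary) = 92857.14
Filtering: salary > 92857.14
  Leo (120000) -> MATCH
  Hank (120000) -> MATCH
  Pete (110000) -> MATCH
  Dave (110000) -> MATCH


4 rows:
Leo, 120000
Hank, 120000
Pete, 110000
Dave, 110000


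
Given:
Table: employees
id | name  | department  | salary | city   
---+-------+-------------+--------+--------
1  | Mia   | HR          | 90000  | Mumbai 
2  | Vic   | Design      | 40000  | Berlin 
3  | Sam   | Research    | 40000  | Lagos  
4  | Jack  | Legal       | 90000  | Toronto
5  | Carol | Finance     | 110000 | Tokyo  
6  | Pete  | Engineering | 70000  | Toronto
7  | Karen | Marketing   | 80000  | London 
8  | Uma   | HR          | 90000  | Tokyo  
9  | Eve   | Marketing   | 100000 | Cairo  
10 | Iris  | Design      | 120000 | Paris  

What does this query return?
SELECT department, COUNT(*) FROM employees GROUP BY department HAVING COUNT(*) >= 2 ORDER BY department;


Groups with count >= 2:
  Design: 2 -> PASS
  HR: 2 -> PASS
  Marketing: 2 -> PASS
  Engineering: 1 -> filtered out
  Finance: 1 -> filtered out
  Legal: 1 -> filtered out
  Research: 1 -> filtered out


3 groups:
Design, 2
HR, 2
Marketing, 2


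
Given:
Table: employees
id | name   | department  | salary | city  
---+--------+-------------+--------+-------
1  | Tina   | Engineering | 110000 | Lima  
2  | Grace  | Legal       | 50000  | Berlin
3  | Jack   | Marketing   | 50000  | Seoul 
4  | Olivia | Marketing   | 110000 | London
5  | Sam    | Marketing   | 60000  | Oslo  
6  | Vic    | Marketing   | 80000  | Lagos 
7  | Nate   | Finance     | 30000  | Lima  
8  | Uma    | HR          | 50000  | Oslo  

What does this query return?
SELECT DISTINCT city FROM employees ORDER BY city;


All 'city' values (row order): Lima, Berlin, Seoul, London, Oslo, Lagos, Lima, Oslo
Removing duplicates leaves 6 unique value(s).

6 values:
Berlin
Lagos
Lima
London
Oslo
Seoul


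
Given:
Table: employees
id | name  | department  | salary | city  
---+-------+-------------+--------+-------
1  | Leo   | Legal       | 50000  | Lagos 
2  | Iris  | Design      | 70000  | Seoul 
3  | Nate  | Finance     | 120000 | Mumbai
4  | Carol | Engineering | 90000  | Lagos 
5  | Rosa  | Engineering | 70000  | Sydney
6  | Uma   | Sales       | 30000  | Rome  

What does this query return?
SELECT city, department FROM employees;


Projecting columns: city, department

6 rows:
Lagos, Legal
Seoul, Design
Mumbai, Finance
Lagos, Engineering
Sydney, Engineering
Rome, Sales


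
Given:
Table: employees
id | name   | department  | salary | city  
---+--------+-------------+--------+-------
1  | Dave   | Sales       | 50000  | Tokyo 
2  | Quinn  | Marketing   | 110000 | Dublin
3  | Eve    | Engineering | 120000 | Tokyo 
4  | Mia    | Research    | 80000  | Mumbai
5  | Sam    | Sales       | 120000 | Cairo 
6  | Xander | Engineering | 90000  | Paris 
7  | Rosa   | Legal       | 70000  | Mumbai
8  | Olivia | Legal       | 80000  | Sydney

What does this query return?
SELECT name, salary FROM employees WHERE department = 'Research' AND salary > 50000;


Filtering: department = 'Research' AND salary > 50000
Matching: 1 rows

1 rows:
Mia, 80000


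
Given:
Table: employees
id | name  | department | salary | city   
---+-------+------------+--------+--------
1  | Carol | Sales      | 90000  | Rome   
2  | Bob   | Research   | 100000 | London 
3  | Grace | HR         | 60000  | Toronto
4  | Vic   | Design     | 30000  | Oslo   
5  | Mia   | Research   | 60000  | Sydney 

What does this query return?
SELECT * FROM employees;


SELECT * returns all 5 rows with all columns

5 rows:
1, Carol, Sales, 90000, Rome
2, Bob, Research, 100000, London
3, Grace, HR, 60000, Toronto
4, Vic, Design, 30000, Oslo
5, Mia, Research, 60000, Sydney


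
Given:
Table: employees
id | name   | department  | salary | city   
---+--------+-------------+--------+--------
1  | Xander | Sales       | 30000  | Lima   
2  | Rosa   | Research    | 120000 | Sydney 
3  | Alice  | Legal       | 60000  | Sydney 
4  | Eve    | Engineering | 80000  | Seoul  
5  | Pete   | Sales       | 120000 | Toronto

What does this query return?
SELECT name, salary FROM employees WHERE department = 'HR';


Filtering: department = 'HR'
Matching rows: 0

Empty result set (0 rows)


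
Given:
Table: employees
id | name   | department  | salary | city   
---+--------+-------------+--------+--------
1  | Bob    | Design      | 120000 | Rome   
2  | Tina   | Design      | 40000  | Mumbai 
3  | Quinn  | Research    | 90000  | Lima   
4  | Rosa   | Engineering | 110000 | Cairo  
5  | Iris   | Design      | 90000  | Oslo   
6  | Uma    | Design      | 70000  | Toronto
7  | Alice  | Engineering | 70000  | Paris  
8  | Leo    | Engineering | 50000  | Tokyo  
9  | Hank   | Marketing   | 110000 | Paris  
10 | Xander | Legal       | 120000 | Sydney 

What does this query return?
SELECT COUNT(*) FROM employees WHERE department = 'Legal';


Counting rows where department = 'Legal'
  Xander -> MATCH


1


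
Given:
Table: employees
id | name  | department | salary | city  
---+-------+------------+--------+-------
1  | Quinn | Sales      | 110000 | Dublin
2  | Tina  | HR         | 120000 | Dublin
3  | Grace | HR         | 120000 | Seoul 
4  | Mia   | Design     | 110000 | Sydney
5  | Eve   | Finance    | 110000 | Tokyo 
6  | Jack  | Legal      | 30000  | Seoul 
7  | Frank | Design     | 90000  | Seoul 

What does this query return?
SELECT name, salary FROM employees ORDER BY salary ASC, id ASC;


Sorting by salary ASC, then id ASC for ties

7 rows:
Jack, 30000
Frank, 90000
Quinn, 110000
Mia, 110000
Eve, 110000
Tina, 120000
Grace, 120000


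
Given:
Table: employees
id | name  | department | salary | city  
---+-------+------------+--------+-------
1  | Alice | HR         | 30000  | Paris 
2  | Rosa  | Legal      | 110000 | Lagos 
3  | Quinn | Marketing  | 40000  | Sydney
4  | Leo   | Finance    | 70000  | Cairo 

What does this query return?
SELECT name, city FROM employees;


Projecting columns: name, city

4 rows:
Alice, Paris
Rosa, Lagos
Quinn, Sydney
Leo, Cairo


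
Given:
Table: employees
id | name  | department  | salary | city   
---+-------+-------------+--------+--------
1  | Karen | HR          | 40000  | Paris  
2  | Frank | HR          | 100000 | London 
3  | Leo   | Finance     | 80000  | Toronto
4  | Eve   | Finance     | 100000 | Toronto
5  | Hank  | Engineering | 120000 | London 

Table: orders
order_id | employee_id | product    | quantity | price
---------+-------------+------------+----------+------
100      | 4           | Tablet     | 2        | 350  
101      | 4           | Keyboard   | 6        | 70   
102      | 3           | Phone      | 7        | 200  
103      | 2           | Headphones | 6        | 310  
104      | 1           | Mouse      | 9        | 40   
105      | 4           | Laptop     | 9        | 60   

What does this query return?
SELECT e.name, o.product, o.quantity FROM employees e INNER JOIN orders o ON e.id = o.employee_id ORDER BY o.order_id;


Joining employees.id = orders.employee_id:
  employee Eve (id=4) -> order Tablet
  employee Eve (id=4) -> order Keyboard
  employee Leo (id=3) -> order Phone
  employee Frank (id=2) -> order Headphones
  employee Karen (id=1) -> order Mouse
  employee Eve (id=4) -> order Laptop


6 rows:
Eve, Tablet, 2
Eve, Keyboard, 6
Leo, Phone, 7
Frank, Headphones, 6
Karen, Mouse, 9
Eve, Laptop, 9


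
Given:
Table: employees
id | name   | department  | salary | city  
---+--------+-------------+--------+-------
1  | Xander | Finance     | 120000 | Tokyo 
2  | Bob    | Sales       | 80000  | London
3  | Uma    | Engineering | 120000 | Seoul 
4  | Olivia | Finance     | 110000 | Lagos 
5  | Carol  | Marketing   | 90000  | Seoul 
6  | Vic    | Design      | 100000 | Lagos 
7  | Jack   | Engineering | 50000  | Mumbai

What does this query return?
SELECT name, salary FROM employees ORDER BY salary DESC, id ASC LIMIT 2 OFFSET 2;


Sort by salary DESC (id ASC tiebreak), then skip 2 and take 2
Rows 3 through 4

2 rows:
Olivia, 110000
Vic, 100000


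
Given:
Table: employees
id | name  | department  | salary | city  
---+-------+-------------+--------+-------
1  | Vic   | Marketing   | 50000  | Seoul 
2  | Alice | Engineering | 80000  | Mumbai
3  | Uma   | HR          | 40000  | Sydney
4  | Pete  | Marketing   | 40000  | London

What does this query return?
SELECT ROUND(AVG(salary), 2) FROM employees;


SUM(salary) = 210000
COUNT = 4
ROUND(AVG, 2) = ROUND(210000 / 4, 2) = 52500.0

52500.0


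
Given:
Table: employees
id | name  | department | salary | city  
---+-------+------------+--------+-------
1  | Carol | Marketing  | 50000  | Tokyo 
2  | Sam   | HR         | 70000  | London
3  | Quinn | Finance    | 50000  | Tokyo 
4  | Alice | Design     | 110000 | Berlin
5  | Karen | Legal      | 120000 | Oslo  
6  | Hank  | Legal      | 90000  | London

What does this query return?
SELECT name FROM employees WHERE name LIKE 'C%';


LIKE 'C%' matches names starting with 'C'
Matching: 1

1 rows:
Carol


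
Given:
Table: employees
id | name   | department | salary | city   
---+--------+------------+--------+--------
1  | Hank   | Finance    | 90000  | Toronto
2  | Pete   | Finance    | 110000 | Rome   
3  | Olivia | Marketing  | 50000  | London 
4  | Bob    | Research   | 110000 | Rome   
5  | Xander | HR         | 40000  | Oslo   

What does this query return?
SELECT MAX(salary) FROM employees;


Salaries: 90000, 110000, 50000, 110000, 40000
MAX = 110000

110000


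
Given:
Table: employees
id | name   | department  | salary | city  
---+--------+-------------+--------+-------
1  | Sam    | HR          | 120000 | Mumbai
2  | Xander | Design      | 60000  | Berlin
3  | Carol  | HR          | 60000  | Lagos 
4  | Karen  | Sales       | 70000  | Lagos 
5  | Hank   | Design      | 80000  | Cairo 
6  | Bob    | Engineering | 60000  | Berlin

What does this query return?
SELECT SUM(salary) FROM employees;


SUM(salary) = 120000 + 60000 + 60000 + 70000 + 80000 + 60000 = 450000

450000


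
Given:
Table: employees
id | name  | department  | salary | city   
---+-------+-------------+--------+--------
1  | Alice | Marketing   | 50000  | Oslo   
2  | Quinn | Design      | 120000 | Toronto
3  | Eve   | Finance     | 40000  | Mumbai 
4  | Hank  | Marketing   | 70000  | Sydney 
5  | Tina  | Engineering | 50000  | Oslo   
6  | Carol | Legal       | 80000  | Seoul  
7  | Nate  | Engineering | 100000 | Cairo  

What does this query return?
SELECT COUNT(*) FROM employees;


COUNT(*) counts all rows

7


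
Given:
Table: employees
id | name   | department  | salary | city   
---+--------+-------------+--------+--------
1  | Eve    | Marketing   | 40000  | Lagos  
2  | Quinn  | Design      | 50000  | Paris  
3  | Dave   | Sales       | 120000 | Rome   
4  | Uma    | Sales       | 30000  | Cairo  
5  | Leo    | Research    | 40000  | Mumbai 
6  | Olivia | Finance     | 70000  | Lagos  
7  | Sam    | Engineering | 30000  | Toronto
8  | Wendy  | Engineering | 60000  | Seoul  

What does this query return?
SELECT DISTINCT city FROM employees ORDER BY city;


All 'city' values (row order): Lagos, Paris, Rome, Cairo, Mumbai, Lagos, Toronto, Seoul
Removing duplicates leaves 7 unique value(s).

7 values:
Cairo
Lagos
Mumbai
Paris
Rome
Seoul
Toronto


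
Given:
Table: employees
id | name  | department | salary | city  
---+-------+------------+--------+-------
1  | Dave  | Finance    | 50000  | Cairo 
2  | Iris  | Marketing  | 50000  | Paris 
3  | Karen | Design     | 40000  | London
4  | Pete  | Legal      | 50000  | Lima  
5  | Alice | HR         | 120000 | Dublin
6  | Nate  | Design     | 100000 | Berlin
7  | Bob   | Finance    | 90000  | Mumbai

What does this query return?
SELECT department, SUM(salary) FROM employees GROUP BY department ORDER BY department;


Summing salary within each department:
  Design: 40000 + 100000 = 140000
  Finance: 50000 + 90000 = 140000
  HR: 120000 = 120000
  Legal: 50000 = 50000
  Marketing: 50000 = 50000


5 groups:
Design, 140000
Finance, 140000
HR, 120000
Legal, 50000
Marketing, 50000


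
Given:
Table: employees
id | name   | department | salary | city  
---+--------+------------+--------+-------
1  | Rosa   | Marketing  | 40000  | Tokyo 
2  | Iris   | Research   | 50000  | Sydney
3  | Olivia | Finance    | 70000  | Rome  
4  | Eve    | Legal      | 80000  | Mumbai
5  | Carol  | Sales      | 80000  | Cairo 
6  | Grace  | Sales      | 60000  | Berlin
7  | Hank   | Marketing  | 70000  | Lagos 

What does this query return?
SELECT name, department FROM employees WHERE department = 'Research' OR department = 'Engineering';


Filtering: department = 'Research' OR 'Engineering'
Matching: 1 rows

1 rows:
Iris, Research


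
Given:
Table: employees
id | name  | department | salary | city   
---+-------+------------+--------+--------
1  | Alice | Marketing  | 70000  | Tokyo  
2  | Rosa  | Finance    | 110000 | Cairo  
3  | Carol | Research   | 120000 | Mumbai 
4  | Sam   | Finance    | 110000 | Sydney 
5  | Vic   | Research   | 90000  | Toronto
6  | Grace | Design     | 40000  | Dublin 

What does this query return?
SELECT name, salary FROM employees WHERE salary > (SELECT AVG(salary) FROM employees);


Subquery: AVG(salary) = 90000.0
Filtering: salary > 90000.0
  Rosa (110000) -> MATCH
  Carol (120000) -> MATCH
  Sam (110000) -> MATCH


3 rows:
Rosa, 110000
Carol, 120000
Sam, 110000


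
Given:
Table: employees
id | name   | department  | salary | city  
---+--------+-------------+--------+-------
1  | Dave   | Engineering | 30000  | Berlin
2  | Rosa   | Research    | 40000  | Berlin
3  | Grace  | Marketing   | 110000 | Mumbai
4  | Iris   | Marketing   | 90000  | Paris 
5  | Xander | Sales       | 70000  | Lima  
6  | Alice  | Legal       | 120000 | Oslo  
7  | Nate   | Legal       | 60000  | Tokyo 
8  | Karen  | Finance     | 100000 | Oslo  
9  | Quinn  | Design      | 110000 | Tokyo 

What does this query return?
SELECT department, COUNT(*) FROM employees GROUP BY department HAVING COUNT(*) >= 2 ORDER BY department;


Groups with count >= 2:
  Legal: 2 -> PASS
  Marketing: 2 -> PASS
  Design: 1 -> filtered out
  Engineering: 1 -> filtered out
  Finance: 1 -> filtered out
  Research: 1 -> filtered out
  Sales: 1 -> filtered out


2 groups:
Legal, 2
Marketing, 2


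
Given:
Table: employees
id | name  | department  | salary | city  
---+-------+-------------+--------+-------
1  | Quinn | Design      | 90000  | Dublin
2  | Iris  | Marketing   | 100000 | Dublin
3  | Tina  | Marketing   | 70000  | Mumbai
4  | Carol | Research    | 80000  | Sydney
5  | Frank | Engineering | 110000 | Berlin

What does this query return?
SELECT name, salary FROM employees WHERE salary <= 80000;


Filtering: salary <= 80000
Matching: 2 rows

2 rows:
Tina, 70000
Carol, 80000


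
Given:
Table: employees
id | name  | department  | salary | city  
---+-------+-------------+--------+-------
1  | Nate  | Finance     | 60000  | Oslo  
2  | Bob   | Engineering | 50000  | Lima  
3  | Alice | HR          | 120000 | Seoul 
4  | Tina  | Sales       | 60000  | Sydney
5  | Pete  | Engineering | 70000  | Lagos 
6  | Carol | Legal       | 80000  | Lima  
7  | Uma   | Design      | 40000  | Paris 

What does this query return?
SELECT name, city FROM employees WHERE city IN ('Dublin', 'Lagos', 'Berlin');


Filtering: city IN ('Dublin', 'Lagos', 'Berlin')
Matching: 1 rows

1 rows:
Pete, Lagos


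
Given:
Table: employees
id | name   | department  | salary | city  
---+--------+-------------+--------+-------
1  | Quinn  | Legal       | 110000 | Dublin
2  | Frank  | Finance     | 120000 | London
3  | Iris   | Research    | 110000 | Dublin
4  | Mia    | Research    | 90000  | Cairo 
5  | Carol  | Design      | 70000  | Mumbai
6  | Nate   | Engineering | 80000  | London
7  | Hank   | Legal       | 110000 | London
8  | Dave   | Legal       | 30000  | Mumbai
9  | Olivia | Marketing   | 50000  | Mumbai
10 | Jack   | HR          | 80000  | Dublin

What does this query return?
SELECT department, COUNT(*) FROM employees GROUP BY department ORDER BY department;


Assigning each row to its department group:
  Quinn -> Legal
  Frank -> Finance
  Iris -> Research
  Mia -> Research
  Carol -> Design
  Nate -> Engineering
  Hank -> Legal
  Dave -> Legal
  Olivia -> Marketing
  Jack -> HR


7 groups:
Design, 1
Engineering, 1
Finance, 1
HR, 1
Legal, 3
Marketing, 1
Research, 2


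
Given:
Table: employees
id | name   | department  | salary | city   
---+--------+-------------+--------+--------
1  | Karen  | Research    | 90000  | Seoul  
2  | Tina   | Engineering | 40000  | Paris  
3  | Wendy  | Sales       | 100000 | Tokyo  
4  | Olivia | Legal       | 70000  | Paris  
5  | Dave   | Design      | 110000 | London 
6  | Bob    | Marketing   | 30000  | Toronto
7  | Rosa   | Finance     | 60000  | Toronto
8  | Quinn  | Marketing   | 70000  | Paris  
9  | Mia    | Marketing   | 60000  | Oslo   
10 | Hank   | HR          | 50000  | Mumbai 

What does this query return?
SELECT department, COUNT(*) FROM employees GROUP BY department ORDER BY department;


Assigning each row to its department group:
  Karen -> Research
  Tina -> Engineering
  Wendy -> Sales
  Olivia -> Legal
  Dave -> Design
  Bob -> Marketing
  Rosa -> Finance
  Quinn -> Marketing
  Mia -> Marketing
  Hank -> HR


8 groups:
Design, 1
Engineering, 1
Finance, 1
HR, 1
Legal, 1
Marketing, 3
Research, 1
Sales, 1


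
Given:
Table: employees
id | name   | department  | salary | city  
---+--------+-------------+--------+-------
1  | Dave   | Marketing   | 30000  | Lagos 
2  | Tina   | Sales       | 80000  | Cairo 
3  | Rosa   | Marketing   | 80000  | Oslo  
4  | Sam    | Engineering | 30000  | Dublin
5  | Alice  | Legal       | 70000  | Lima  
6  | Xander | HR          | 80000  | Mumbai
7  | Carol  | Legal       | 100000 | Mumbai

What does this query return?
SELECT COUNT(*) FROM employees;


COUNT(*) counts all rows

7


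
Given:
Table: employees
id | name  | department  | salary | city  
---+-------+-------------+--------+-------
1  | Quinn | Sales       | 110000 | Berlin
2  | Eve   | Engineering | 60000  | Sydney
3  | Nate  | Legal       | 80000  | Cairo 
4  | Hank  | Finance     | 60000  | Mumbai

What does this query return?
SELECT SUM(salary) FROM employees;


SUM(salary) = 110000 + 60000 + 80000 + 60000 = 310000

310000


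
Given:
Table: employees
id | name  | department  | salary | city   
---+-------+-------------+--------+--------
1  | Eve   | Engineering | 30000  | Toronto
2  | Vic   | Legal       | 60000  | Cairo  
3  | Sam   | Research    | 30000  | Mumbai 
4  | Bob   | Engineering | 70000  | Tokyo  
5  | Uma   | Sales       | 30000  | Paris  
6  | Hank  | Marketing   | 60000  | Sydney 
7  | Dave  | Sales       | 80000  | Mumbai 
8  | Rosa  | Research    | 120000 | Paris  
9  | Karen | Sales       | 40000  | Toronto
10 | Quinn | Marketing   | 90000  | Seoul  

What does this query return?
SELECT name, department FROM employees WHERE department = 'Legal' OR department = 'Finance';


Filtering: department = 'Legal' OR 'Finance'
Matching: 1 rows

1 rows:
Vic, Legal


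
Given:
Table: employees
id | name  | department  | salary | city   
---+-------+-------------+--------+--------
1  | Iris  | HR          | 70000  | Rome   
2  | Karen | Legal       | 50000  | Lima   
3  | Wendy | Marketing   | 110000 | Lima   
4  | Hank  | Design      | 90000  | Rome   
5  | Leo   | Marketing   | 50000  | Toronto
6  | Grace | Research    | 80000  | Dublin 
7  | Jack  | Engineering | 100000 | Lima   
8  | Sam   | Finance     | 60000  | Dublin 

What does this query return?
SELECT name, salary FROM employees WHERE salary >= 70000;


Filtering: salary >= 70000
Matching: 5 rows

5 rows:
Iris, 70000
Wendy, 110000
Hank, 90000
Grace, 80000
Jack, 100000


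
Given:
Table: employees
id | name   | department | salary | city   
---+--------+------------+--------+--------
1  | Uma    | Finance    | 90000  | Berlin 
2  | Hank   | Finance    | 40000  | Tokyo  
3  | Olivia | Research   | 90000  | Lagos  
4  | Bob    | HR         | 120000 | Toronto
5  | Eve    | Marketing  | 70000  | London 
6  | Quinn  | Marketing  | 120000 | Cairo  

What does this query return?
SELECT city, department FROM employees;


Projecting columns: city, department

6 rows:
Berlin, Finance
Tokyo, Finance
Lagos, Research
Toronto, HR
London, Marketing
Cairo, Marketing


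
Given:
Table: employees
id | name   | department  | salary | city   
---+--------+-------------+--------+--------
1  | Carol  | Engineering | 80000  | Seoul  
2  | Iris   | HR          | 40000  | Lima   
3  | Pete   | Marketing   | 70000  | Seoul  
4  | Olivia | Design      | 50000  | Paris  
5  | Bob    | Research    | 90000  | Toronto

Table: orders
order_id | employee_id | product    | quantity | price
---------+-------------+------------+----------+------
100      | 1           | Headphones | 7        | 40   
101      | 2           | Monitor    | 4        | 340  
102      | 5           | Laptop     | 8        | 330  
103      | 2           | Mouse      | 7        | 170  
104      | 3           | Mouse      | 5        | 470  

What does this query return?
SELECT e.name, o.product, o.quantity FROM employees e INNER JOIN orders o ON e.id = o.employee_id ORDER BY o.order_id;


Joining employees.id = orders.employee_id:
  employee Carol (id=1) -> order Headphones
  employee Iris (id=2) -> order Monitor
  employee Bob (id=5) -> order Laptop
  employee Iris (id=2) -> order Mouse
  employee Pete (id=3) -> order Mouse


5 rows:
Carol, Headphones, 7
Iris, Monitor, 4
Bob, Laptop, 8
Iris, Mouse, 7
Pete, Mouse, 5


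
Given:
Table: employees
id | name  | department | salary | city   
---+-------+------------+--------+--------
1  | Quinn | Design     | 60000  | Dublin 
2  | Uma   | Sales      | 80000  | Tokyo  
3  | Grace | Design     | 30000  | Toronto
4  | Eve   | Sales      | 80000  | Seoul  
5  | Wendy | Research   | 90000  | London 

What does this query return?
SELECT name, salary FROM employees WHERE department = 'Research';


Filtering: department = 'Research'
Matching rows: 1

1 rows:
Wendy, 90000


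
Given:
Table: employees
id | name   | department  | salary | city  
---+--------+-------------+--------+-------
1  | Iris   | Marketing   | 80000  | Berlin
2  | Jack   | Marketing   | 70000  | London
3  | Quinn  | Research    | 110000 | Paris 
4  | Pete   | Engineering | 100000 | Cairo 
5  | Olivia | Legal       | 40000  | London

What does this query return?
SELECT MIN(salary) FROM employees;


Salaries: 80000, 70000, 110000, 100000, 40000
MIN = 40000

40000


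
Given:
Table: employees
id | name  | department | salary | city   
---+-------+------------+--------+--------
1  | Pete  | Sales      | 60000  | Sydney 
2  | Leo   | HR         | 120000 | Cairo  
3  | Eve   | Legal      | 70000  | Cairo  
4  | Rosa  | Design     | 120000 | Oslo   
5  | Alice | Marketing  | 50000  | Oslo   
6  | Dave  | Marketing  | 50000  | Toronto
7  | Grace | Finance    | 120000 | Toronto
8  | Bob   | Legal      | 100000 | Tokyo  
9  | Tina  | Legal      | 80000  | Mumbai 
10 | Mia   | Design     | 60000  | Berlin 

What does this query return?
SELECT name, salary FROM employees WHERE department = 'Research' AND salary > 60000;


Filtering: department = 'Research' AND salary > 60000
Matching: 0 rows

Empty result set (0 rows)


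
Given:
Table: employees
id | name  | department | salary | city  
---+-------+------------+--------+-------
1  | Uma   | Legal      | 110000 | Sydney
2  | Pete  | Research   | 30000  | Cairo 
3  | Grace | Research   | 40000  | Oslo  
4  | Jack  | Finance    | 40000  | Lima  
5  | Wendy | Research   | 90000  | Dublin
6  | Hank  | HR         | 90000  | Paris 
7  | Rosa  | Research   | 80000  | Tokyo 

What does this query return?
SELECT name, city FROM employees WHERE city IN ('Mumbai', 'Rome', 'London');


Filtering: city IN ('Mumbai', 'Rome', 'London')
Matching: 0 rows

Empty result set (0 rows)


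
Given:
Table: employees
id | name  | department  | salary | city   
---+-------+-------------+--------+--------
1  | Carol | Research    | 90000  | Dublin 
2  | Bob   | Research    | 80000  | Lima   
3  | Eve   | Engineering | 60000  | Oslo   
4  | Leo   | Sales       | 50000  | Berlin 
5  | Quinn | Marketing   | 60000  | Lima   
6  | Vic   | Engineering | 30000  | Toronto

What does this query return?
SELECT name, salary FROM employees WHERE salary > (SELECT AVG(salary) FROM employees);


Subquery: AVG(salary) = 61666.67
Filtering: salary > 61666.67
  Carol (90000) -> MATCH
  Bob (80000) -> MATCH


2 rows:
Carol, 90000
Bob, 80000


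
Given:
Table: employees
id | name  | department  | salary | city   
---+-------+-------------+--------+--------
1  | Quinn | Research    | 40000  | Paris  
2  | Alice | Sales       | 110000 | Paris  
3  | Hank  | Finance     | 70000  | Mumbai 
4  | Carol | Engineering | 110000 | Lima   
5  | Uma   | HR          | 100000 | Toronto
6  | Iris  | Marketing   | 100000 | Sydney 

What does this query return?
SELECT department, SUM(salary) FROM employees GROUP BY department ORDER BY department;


Summing salary within each department:
  Engineering: 110000 = 110000
  Finance: 70000 = 70000
  HR: 100000 = 100000
  Marketing: 100000 = 100000
  Research: 40000 = 40000
  Sales: 110000 = 110000


6 groups:
Engineering, 110000
Finance, 70000
HR, 100000
Marketing, 100000
Research, 40000
Sales, 110000


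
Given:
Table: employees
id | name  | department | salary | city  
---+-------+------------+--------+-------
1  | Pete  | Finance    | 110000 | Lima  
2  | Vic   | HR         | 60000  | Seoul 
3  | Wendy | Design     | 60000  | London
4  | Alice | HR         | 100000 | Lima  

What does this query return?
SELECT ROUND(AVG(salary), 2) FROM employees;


SUM(salary) = 330000
COUNT = 4
ROUND(AVG, 2) = ROUND(330000 / 4, 2) = 82500.0

82500.0


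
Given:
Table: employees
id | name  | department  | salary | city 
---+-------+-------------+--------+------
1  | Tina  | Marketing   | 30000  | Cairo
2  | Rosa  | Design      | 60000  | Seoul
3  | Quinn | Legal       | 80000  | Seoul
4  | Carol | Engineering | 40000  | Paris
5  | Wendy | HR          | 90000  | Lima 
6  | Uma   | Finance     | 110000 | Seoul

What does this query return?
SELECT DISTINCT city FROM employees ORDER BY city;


All 'city' values (row order): Cairo, Seoul, Seoul, Paris, Lima, Seoul
Removing duplicates leaves 4 unique value(s).

4 values:
Cairo
Lima
Paris
Seoul


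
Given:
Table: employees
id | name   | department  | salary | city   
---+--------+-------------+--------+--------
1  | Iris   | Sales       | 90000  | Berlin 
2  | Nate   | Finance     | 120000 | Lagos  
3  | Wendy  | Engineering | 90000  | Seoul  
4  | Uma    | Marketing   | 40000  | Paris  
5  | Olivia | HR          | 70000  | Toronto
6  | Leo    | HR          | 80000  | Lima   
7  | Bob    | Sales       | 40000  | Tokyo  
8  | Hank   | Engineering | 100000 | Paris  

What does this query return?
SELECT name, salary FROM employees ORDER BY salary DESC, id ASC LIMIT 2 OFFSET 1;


Sort by salary DESC (id ASC tiebreak), then skip 1 and take 2
Rows 2 through 3

2 rows:
Hank, 100000
Iris, 90000


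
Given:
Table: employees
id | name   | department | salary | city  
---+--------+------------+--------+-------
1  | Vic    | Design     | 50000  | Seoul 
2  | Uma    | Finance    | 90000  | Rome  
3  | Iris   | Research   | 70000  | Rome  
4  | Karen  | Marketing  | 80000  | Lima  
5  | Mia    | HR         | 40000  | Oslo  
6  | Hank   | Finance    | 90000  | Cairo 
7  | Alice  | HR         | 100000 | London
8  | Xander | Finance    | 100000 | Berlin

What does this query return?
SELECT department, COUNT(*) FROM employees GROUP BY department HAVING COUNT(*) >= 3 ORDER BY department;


Groups with count >= 3:
  Finance: 3 -> PASS
  Design: 1 -> filtered out
  HR: 2 -> filtered out
  Marketing: 1 -> filtered out
  Research: 1 -> filtered out


1 groups:
Finance, 3


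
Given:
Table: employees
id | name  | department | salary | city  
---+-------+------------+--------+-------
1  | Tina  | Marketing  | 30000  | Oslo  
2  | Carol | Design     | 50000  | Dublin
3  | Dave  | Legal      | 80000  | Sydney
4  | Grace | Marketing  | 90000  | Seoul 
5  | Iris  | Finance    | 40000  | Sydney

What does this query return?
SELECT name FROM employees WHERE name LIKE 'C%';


LIKE 'C%' matches names starting with 'C'
Matching: 1

1 rows:
Carol


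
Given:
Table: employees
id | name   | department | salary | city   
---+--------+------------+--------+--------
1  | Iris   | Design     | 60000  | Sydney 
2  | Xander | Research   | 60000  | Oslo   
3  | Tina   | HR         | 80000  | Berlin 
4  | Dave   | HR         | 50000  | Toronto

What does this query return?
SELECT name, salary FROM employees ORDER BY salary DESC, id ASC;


Sorting by salary DESC, then id ASC for ties

4 rows:
Tina, 80000
Iris, 60000
Xander, 60000
Dave, 50000


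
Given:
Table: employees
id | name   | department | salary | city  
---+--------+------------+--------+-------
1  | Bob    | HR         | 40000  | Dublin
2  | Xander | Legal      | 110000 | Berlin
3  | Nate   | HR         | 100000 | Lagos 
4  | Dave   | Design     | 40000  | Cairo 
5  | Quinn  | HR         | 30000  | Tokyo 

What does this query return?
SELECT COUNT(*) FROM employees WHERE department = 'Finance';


Counting rows where department = 'Finance'


0


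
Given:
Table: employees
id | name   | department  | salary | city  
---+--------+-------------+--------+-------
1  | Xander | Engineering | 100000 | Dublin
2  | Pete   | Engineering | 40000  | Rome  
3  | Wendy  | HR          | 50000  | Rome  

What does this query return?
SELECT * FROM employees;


SELECT * returns all 3 rows with all columns

3 rows:
1, Xander, Engineering, 100000, Dublin
2, Pete, Engineering, 40000, Rome
3, Wendy, HR, 50000, Rome


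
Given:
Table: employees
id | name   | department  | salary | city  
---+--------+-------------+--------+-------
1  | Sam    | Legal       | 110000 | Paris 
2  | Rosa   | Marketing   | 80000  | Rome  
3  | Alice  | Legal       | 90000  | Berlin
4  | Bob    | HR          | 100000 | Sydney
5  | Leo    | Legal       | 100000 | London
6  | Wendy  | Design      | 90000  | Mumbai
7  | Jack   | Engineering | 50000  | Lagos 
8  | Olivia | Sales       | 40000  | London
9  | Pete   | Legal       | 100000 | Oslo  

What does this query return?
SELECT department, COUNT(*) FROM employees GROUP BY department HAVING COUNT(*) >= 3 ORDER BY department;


Groups with count >= 3:
  Legal: 4 -> PASS
  Design: 1 -> filtered out
  Engineering: 1 -> filtered out
  HR: 1 -> filtered out
  Marketing: 1 -> filtered out
  Sales: 1 -> filtered out


1 groups:
Legal, 4


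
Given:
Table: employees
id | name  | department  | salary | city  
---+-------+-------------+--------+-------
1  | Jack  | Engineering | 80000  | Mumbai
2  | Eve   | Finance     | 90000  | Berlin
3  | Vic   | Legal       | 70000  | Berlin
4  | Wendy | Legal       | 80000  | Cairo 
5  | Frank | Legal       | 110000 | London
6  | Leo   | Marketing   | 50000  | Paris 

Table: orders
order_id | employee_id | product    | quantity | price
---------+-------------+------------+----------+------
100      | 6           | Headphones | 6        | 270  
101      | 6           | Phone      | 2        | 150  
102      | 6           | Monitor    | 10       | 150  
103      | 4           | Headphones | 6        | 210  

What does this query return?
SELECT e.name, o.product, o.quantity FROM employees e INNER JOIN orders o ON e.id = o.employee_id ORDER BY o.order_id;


Joining employees.id = orders.employee_id:
  employee Leo (id=6) -> order Headphones
  employee Leo (id=6) -> order Phone
  employee Leo (id=6) -> order Monitor
  employee Wendy (id=4) -> order Headphones


4 rows:
Leo, Headphones, 6
Leo, Phone, 2
Leo, Monitor, 10
Wendy, Headphones, 6


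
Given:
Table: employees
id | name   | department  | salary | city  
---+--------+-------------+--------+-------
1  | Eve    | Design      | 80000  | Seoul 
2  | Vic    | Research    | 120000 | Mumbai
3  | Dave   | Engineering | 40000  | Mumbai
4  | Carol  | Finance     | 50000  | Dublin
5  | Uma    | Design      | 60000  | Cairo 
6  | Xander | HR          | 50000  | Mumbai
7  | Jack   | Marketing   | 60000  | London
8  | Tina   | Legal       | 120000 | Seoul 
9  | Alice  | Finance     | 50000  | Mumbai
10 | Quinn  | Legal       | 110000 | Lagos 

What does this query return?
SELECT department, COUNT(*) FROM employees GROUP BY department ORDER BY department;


Assigning each row to its department group:
  Eve -> Design
  Vic -> Research
  Dave -> Engineering
  Carol -> Finance
  Uma -> Design
  Xander -> HR
  Jack -> Marketing
  Tina -> Legal
  Alice -> Finance
  Quinn -> Legal


7 groups:
Design, 2
Engineering, 1
Finance, 2
HR, 1
Legal, 2
Marketing, 1
Research, 1


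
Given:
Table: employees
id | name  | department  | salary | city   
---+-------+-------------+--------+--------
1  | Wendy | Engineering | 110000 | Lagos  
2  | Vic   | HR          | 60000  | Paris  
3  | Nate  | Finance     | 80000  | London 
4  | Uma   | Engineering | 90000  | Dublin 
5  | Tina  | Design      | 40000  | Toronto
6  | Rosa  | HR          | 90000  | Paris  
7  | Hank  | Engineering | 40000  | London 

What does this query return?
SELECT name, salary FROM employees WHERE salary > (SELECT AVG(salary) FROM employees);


Subquery: AVG(salary) = 72857.14
Filtering: salary > 72857.14
  Wendy (110000) -> MATCH
  Nate (80000) -> MATCH
  Uma (90000) -> MATCH
  Rosa (90000) -> MATCH


4 rows:
Wendy, 110000
Nate, 80000
Uma, 90000
Rosa, 90000


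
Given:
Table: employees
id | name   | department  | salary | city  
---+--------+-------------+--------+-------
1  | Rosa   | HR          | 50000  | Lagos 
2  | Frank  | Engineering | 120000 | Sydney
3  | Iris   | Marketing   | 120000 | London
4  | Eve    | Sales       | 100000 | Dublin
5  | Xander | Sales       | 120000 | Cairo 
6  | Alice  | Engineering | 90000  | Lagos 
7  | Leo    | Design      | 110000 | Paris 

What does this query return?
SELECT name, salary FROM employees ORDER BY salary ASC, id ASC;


Sorting by salary ASC, then id ASC for ties

7 rows:
Rosa, 50000
Alice, 90000
Eve, 100000
Leo, 110000
Frank, 120000
Iris, 120000
Xander, 120000


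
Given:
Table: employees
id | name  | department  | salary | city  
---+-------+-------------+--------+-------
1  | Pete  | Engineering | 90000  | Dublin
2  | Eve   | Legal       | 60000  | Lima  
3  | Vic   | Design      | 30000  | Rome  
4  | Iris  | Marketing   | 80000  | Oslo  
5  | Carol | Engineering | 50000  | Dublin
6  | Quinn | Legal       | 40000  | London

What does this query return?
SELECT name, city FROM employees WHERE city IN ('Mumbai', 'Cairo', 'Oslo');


Filtering: city IN ('Mumbai', 'Cairo', 'Oslo')
Matching: 1 rows

1 rows:
Iris, Oslo


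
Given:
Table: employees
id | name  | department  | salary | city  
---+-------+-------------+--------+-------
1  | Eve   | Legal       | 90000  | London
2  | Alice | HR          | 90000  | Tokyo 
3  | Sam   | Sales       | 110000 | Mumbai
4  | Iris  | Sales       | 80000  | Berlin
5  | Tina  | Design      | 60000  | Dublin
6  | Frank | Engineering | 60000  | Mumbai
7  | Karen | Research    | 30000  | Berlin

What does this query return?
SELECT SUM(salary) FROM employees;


SUM(salary) = 90000 + 90000 + 110000 + 80000 + 60000 + 60000 + 30000 = 520000

520000


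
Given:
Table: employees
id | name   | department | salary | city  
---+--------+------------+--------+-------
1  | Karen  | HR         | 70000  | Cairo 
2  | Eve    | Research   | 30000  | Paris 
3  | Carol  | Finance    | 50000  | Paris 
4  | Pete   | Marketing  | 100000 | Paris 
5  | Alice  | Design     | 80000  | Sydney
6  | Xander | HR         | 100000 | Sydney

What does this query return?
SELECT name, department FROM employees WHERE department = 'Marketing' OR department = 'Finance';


Filtering: department = 'Marketing' OR 'Finance'
Matching: 2 rows

2 rows:
Carol, Finance
Pete, Marketing


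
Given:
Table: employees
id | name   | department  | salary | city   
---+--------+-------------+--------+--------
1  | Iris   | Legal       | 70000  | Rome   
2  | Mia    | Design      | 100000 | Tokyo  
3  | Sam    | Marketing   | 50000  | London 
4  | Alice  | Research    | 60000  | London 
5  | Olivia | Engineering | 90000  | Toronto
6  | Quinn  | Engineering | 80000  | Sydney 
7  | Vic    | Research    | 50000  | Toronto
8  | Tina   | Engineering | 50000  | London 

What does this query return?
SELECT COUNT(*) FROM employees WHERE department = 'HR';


Counting rows where department = 'HR'


0


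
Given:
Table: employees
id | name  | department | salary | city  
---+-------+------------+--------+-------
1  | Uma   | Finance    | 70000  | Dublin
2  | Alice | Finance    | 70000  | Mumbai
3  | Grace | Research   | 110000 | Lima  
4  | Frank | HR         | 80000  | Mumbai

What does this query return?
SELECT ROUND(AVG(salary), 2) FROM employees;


SUM(salary) = 330000
COUNT = 4
ROUND(AVG, 2) = ROUND(330000 / 4, 2) = 82500.0

82500.0


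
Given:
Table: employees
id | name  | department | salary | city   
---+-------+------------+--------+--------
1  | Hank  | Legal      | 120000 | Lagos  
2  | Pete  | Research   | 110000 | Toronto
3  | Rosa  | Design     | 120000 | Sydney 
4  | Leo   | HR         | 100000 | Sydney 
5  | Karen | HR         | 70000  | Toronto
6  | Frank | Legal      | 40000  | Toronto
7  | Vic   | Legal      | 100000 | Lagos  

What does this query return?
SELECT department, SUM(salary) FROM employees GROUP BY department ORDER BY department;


Summing salary within each department:
  Design: 120000 = 120000
  HR: 100000 + 70000 = 170000
  Legal: 120000 + 40000 + 100000 = 260000
  Research: 110000 = 110000


4 groups:
Design, 120000
HR, 170000
Legal, 260000
Research, 110000


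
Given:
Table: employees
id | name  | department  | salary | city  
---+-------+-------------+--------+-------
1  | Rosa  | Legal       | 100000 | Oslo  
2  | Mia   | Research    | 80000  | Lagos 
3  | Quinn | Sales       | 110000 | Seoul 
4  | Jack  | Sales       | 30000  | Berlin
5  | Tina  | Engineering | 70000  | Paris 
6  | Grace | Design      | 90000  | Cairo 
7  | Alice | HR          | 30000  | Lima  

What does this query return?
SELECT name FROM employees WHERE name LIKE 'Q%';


LIKE 'Q%' matches names starting with 'Q'
Matching: 1

1 rows:
Quinn


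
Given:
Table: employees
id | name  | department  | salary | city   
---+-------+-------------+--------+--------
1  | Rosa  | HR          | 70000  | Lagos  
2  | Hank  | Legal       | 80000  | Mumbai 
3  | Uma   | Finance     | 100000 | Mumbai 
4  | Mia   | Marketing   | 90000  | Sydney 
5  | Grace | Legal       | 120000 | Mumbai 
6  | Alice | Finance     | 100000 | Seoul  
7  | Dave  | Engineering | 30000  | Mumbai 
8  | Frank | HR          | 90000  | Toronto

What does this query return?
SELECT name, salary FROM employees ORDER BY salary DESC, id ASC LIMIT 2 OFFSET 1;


Sort by salary DESC (id ASC tiebreak), then skip 1 and take 2
Rows 2 through 3

2 rows:
Uma, 100000
Alice, 100000


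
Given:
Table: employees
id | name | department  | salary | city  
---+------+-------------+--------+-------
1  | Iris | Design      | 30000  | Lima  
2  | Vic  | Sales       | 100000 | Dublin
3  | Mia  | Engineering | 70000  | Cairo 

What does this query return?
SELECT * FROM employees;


SELECT * returns all 3 rows with all columns

3 rows:
1, Iris, Design, 30000, Lima
2, Vic, Sales, 100000, Dublin
3, Mia, Engineering, 70000, Cairo


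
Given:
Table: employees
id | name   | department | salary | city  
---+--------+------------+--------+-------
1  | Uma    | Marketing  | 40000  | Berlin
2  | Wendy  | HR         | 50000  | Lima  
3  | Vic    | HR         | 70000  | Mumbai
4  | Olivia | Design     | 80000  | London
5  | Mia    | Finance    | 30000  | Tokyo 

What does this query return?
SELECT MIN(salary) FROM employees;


Salaries: 40000, 50000, 70000, 80000, 30000
MIN = 30000

30000
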